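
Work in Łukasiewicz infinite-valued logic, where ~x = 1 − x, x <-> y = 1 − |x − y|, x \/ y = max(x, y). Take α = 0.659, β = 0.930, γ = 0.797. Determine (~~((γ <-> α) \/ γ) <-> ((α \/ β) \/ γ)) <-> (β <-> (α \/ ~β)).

0.797

γ <-> α = 1 − |0.797 − 0.659| = 1 − 0.138 = 0.862
(γ <-> α) \/ γ = max(0.862, 0.797) = 0.862
~((γ <-> α) \/ γ) = 1 − 0.862 = 0.138
~~((γ <-> α) \/ γ) = 1 − 0.138 = 0.862
α \/ β = max(0.659, 0.930) = 0.930
(α \/ β) \/ γ = max(0.930, 0.797) = 0.930
~~((γ <-> α) \/ γ) <-> ((α \/ β) \/ γ) = 1 − |0.862 − 0.930| = 1 − 0.068 = 0.932
~β = 1 − 0.930 = 0.070
α \/ ~β = max(0.659, 0.070) = 0.659
β <-> (α \/ ~β) = 1 − |0.930 − 0.659| = 1 − 0.271 = 0.729
(~~((γ <-> α) \/ γ) <-> ((α \/ β) \/ γ)) <-> (β <-> (α \/ ~β)) = 1 − |0.932 − 0.729| = 1 − 0.203 = 0.797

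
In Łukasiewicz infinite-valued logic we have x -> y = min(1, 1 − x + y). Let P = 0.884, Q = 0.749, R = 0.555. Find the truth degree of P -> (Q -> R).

Q -> R = min(1, 1 − 0.749 + 0.555) = min(1, 0.806) = 0.806
P -> (Q -> R) = min(1, 1 − 0.884 + 0.806) = min(1, 0.922) = 0.922

0.922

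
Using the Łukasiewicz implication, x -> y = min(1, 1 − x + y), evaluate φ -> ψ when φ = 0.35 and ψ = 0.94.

φ -> ψ = min(1, 1 − 0.35 + 0.94) = min(1, 1.59) = 1.00
For comparison, the Gödel implication (1 if x ≤ y else y) would give 1.00.

1.00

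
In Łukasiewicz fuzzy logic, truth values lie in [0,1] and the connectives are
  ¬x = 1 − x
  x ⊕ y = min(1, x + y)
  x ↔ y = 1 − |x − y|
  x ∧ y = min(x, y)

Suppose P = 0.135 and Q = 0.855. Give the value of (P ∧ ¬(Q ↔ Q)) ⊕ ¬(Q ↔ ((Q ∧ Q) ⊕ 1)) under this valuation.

0.145

Q ↔ Q = 1 − |0.855 − 0.855| = 1 − 0.000 = 1.000
¬(Q ↔ Q) = 1 − 1.000 = 0.000
P ∧ ¬(Q ↔ Q) = min(0.135, 0.000) = 0.000
Q ∧ Q = min(0.855, 0.855) = 0.855
(Q ∧ Q) ⊕ 1 = min(1, 0.855 + 1.000) = min(1, 1.855) = 1.000
Q ↔ ((Q ∧ Q) ⊕ 1) = 1 − |0.855 − 1.000| = 1 − 0.145 = 0.855
¬(Q ↔ ((Q ∧ Q) ⊕ 1)) = 1 − 0.855 = 0.145
(P ∧ ¬(Q ↔ Q)) ⊕ ¬(Q ↔ ((Q ∧ Q) ⊕ 1)) = min(1, 0.000 + 0.145) = min(1, 0.145) = 0.145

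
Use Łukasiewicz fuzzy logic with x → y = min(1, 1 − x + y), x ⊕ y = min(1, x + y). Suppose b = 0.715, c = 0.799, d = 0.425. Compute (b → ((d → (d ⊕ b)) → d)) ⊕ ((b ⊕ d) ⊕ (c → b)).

1.000

d ⊕ b = min(1, 0.425 + 0.715) = min(1, 1.140) = 1.000
d → (d ⊕ b) = min(1, 1 − 0.425 + 1.000) = min(1, 1.575) = 1.000
(d → (d ⊕ b)) → d = min(1, 1 − 1.000 + 0.425) = min(1, 0.425) = 0.425
b → ((d → (d ⊕ b)) → d) = min(1, 1 − 0.715 + 0.425) = min(1, 0.710) = 0.710
b ⊕ d = min(1, 0.715 + 0.425) = min(1, 1.140) = 1.000
c → b = min(1, 1 − 0.799 + 0.715) = min(1, 0.916) = 0.916
(b ⊕ d) ⊕ (c → b) = min(1, 1.000 + 0.916) = min(1, 1.916) = 1.000
(b → ((d → (d ⊕ b)) → d)) ⊕ ((b ⊕ d) ⊕ (c → b)) = min(1, 0.710 + 1.000) = min(1, 1.710) = 1.000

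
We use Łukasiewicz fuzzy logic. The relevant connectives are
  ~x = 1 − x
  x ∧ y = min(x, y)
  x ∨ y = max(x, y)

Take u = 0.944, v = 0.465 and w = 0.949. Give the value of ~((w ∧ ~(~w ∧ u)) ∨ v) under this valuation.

0.051

~w = 1 − 0.949 = 0.051
~w ∧ u = min(0.051, 0.944) = 0.051
~(~w ∧ u) = 1 − 0.051 = 0.949
w ∧ ~(~w ∧ u) = min(0.949, 0.949) = 0.949
(w ∧ ~(~w ∧ u)) ∨ v = max(0.949, 0.465) = 0.949
~((w ∧ ~(~w ∧ u)) ∨ v) = 1 − 0.949 = 0.051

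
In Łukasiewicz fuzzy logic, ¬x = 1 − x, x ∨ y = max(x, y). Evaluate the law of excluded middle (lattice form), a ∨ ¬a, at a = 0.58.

¬a = 1 − 0.58 = 0.42
a ∨ ¬a = max(0.58, 0.42) = 0.58
(The value 0.58 < 1 shows this instance is not satisfied; not a Ł∞-tautology — its value is max(a, 1−a).)

0.58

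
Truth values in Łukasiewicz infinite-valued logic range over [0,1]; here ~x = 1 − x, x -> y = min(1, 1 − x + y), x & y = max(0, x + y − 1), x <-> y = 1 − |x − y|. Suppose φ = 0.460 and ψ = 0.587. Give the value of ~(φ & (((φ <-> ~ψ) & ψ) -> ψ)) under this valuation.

~ψ = 1 − 0.587 = 0.413
φ <-> ~ψ = 1 − |0.460 − 0.413| = 1 − 0.047 = 0.953
(φ <-> ~ψ) & ψ = max(0, 0.953 + 0.587 − 1) = max(0, 0.540) = 0.540
((φ <-> ~ψ) & ψ) -> ψ = min(1, 1 − 0.540 + 0.587) = min(1, 1.047) = 1.000
φ & (((φ <-> ~ψ) & ψ) -> ψ) = max(0, 0.460 + 1.000 − 1) = max(0, 0.460) = 0.460
~(φ & (((φ <-> ~ψ) & ψ) -> ψ)) = 1 − 0.460 = 0.540

0.540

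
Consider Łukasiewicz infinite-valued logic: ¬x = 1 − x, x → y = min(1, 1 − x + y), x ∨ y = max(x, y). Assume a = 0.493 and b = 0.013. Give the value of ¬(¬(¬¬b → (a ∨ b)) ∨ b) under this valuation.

¬b = 1 − 0.013 = 0.987
¬¬b = 1 − 0.987 = 0.013
a ∨ b = max(0.493, 0.013) = 0.493
¬¬b → (a ∨ b) = min(1, 1 − 0.013 + 0.493) = min(1, 1.480) = 1.000
¬(¬¬b → (a ∨ b)) = 1 − 1.000 = 0.000
¬(¬¬b → (a ∨ b)) ∨ b = max(0.000, 0.013) = 0.013
¬(¬(¬¬b → (a ∨ b)) ∨ b) = 1 − 0.013 = 0.987

0.987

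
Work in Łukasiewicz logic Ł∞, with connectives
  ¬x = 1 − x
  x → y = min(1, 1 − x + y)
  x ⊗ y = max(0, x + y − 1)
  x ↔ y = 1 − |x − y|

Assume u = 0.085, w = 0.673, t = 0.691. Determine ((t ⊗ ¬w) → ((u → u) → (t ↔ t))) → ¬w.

0.327

¬w = 1 − 0.673 = 0.327
t ⊗ ¬w = max(0, 0.691 + 0.327 − 1) = max(0, 0.018) = 0.018
u → u = min(1, 1 − 0.085 + 0.085) = min(1, 1.000) = 1.000
t ↔ t = 1 − |0.691 − 0.691| = 1 − 0.000 = 1.000
(u → u) → (t ↔ t) = min(1, 1 − 1.000 + 1.000) = min(1, 1.000) = 1.000
(t ⊗ ¬w) → ((u → u) → (t ↔ t)) = min(1, 1 − 0.018 + 1.000) = min(1, 1.982) = 1.000
((t ⊗ ¬w) → ((u → u) → (t ↔ t))) → ¬w = min(1, 1 − 1.000 + 0.327) = min(1, 0.327) = 0.327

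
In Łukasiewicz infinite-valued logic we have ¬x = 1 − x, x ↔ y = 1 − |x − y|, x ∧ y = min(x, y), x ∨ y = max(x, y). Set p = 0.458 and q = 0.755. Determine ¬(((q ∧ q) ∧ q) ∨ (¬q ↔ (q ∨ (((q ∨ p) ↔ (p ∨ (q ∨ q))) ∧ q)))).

0.245

q ∧ q = min(0.755, 0.755) = 0.755
(q ∧ q) ∧ q = min(0.755, 0.755) = 0.755
¬q = 1 − 0.755 = 0.245
q ∨ p = max(0.755, 0.458) = 0.755
q ∨ q = max(0.755, 0.755) = 0.755
p ∨ (q ∨ q) = max(0.458, 0.755) = 0.755
(q ∨ p) ↔ (p ∨ (q ∨ q)) = 1 − |0.755 − 0.755| = 1 − 0.000 = 1.000
((q ∨ p) ↔ (p ∨ (q ∨ q))) ∧ q = min(1.000, 0.755) = 0.755
q ∨ (((q ∨ p) ↔ (p ∨ (q ∨ q))) ∧ q) = max(0.755, 0.755) = 0.755
¬q ↔ (q ∨ (((q ∨ p) ↔ (p ∨ (q ∨ q))) ∧ q)) = 1 − |0.245 − 0.755| = 1 − 0.510 = 0.490
((q ∧ q) ∧ q) ∨ (¬q ↔ (q ∨ (((q ∨ p) ↔ (p ∨ (q ∨ q))) ∧ q))) = max(0.755, 0.490) = 0.755
¬(((q ∧ q) ∧ q) ∨ (¬q ↔ (q ∨ (((q ∨ p) ↔ (p ∨ (q ∨ q))) ∧ q)))) = 1 − 0.755 = 0.245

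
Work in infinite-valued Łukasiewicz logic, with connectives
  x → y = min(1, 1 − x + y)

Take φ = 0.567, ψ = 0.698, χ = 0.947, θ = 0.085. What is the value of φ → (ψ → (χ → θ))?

0.873

χ → θ = min(1, 1 − 0.947 + 0.085) = min(1, 0.138) = 0.138
ψ → (χ → θ) = min(1, 1 − 0.698 + 0.138) = min(1, 0.440) = 0.440
φ → (ψ → (χ → θ)) = min(1, 1 − 0.567 + 0.440) = min(1, 0.873) = 0.873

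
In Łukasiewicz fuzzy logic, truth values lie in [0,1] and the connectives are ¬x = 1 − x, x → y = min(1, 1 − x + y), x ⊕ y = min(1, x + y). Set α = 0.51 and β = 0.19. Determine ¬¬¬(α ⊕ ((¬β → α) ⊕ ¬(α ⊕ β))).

¬β = 1 − 0.19 = 0.81
¬β → α = min(1, 1 − 0.81 + 0.51) = min(1, 0.70) = 0.70
α ⊕ β = min(1, 0.51 + 0.19) = min(1, 0.70) = 0.70
¬(α ⊕ β) = 1 − 0.70 = 0.30
(¬β → α) ⊕ ¬(α ⊕ β) = min(1, 0.70 + 0.30) = min(1, 1.00) = 1.00
α ⊕ ((¬β → α) ⊕ ¬(α ⊕ β)) = min(1, 0.51 + 1.00) = min(1, 1.51) = 1.00
¬(α ⊕ ((¬β → α) ⊕ ¬(α ⊕ β))) = 1 − 1.00 = 0.00
¬¬(α ⊕ ((¬β → α) ⊕ ¬(α ⊕ β))) = 1 − 0.00 = 1.00
¬¬¬(α ⊕ ((¬β → α) ⊕ ¬(α ⊕ β))) = 1 − 1.00 = 0.00

0.00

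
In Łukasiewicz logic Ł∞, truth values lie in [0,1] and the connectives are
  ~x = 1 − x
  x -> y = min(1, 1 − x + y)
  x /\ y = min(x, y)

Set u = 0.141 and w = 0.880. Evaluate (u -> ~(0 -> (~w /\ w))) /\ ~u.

~w = 1 − 0.880 = 0.120
~w /\ w = min(0.120, 0.880) = 0.120
0 -> (~w /\ w) = min(1, 1 − 0.000 + 0.120) = min(1, 1.120) = 1.000
~(0 -> (~w /\ w)) = 1 − 1.000 = 0.000
u -> ~(0 -> (~w /\ w)) = min(1, 1 − 0.141 + 0.000) = min(1, 0.859) = 0.859
~u = 1 − 0.141 = 0.859
(u -> ~(0 -> (~w /\ w))) /\ ~u = min(0.859, 0.859) = 0.859

0.859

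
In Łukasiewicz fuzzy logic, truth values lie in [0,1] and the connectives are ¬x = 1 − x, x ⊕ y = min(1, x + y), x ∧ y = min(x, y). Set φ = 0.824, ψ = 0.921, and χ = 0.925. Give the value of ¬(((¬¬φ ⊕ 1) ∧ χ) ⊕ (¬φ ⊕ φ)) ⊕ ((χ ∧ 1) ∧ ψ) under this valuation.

0.921

¬φ = 1 − 0.824 = 0.176
¬¬φ = 1 − 0.176 = 0.824
¬¬φ ⊕ 1 = min(1, 0.824 + 1.000) = min(1, 1.824) = 1.000
(¬¬φ ⊕ 1) ∧ χ = min(1.000, 0.925) = 0.925
¬φ ⊕ φ = min(1, 0.176 + 0.824) = min(1, 1.000) = 1.000
((¬¬φ ⊕ 1) ∧ χ) ⊕ (¬φ ⊕ φ) = min(1, 0.925 + 1.000) = min(1, 1.925) = 1.000
¬(((¬¬φ ⊕ 1) ∧ χ) ⊕ (¬φ ⊕ φ)) = 1 − 1.000 = 0.000
χ ∧ 1 = min(0.925, 1.000) = 0.925
(χ ∧ 1) ∧ ψ = min(0.925, 0.921) = 0.921
¬(((¬¬φ ⊕ 1) ∧ χ) ⊕ (¬φ ⊕ φ)) ⊕ ((χ ∧ 1) ∧ ψ) = min(1, 0.000 + 0.921) = min(1, 0.921) = 0.921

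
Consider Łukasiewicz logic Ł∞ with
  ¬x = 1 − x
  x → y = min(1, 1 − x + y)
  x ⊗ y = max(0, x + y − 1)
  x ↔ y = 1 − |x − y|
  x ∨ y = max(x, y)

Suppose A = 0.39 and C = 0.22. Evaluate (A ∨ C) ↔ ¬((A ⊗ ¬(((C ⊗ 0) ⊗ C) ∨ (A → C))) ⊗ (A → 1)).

A ∨ C = max(0.39, 0.22) = 0.39
C ⊗ 0 = max(0, 0.22 + 0.00 − 1) = max(0, -0.78) = 0.00
(C ⊗ 0) ⊗ C = max(0, 0.00 + 0.22 − 1) = max(0, -0.78) = 0.00
A → C = min(1, 1 − 0.39 + 0.22) = min(1, 0.83) = 0.83
((C ⊗ 0) ⊗ C) ∨ (A → C) = max(0.00, 0.83) = 0.83
¬(((C ⊗ 0) ⊗ C) ∨ (A → C)) = 1 − 0.83 = 0.17
A ⊗ ¬(((C ⊗ 0) ⊗ C) ∨ (A → C)) = max(0, 0.39 + 0.17 − 1) = max(0, -0.44) = 0.00
A → 1 = min(1, 1 − 0.39 + 1.00) = min(1, 1.61) = 1.00
(A ⊗ ¬(((C ⊗ 0) ⊗ C) ∨ (A → C))) ⊗ (A → 1) = max(0, 0.00 + 1.00 − 1) = max(0, 0.00) = 0.00
¬((A ⊗ ¬(((C ⊗ 0) ⊗ C) ∨ (A → C))) ⊗ (A → 1)) = 1 − 0.00 = 1.00
(A ∨ C) ↔ ¬((A ⊗ ¬(((C ⊗ 0) ⊗ C) ∨ (A → C))) ⊗ (A → 1)) = 1 − |0.39 − 1.00| = 1 − 0.61 = 0.39

0.39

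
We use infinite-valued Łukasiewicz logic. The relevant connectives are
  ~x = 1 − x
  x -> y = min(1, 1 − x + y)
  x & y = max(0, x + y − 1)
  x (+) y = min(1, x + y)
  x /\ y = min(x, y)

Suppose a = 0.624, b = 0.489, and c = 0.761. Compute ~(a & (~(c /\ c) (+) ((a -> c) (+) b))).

0.376

c /\ c = min(0.761, 0.761) = 0.761
~(c /\ c) = 1 − 0.761 = 0.239
a -> c = min(1, 1 − 0.624 + 0.761) = min(1, 1.137) = 1.000
(a -> c) (+) b = min(1, 1.000 + 0.489) = min(1, 1.489) = 1.000
~(c /\ c) (+) ((a -> c) (+) b) = min(1, 0.239 + 1.000) = min(1, 1.239) = 1.000
a & (~(c /\ c) (+) ((a -> c) (+) b)) = max(0, 0.624 + 1.000 − 1) = max(0, 0.624) = 0.624
~(a & (~(c /\ c) (+) ((a -> c) (+) b))) = 1 − 0.624 = 0.376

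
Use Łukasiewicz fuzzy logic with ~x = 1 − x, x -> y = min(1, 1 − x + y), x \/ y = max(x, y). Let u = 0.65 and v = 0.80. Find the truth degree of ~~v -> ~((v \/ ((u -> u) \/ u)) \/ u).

~v = 1 − 0.80 = 0.20
~~v = 1 − 0.20 = 0.80
u -> u = min(1, 1 − 0.65 + 0.65) = min(1, 1.00) = 1.00
(u -> u) \/ u = max(1.00, 0.65) = 1.00
v \/ ((u -> u) \/ u) = max(0.80, 1.00) = 1.00
(v \/ ((u -> u) \/ u)) \/ u = max(1.00, 0.65) = 1.00
~((v \/ ((u -> u) \/ u)) \/ u) = 1 − 1.00 = 0.00
~~v -> ~((v \/ ((u -> u) \/ u)) \/ u) = min(1, 1 − 0.80 + 0.00) = min(1, 0.20) = 0.20

0.20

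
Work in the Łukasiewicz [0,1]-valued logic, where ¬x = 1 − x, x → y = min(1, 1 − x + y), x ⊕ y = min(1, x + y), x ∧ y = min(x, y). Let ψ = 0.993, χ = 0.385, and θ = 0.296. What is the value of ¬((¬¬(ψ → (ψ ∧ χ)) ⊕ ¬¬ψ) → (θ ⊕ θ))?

ψ ∧ χ = min(0.993, 0.385) = 0.385
ψ → (ψ ∧ χ) = min(1, 1 − 0.993 + 0.385) = min(1, 0.392) = 0.392
¬(ψ → (ψ ∧ χ)) = 1 − 0.392 = 0.608
¬¬(ψ → (ψ ∧ χ)) = 1 − 0.608 = 0.392
¬ψ = 1 − 0.993 = 0.007
¬¬ψ = 1 − 0.007 = 0.993
¬¬(ψ → (ψ ∧ χ)) ⊕ ¬¬ψ = min(1, 0.392 + 0.993) = min(1, 1.385) = 1.000
θ ⊕ θ = min(1, 0.296 + 0.296) = min(1, 0.592) = 0.592
(¬¬(ψ → (ψ ∧ χ)) ⊕ ¬¬ψ) → (θ ⊕ θ) = min(1, 1 − 1.000 + 0.592) = min(1, 0.592) = 0.592
¬((¬¬(ψ → (ψ ∧ χ)) ⊕ ¬¬ψ) → (θ ⊕ θ)) = 1 − 0.592 = 0.408

0.408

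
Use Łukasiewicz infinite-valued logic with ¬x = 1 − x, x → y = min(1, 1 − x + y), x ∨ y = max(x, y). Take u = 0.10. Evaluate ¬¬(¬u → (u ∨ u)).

0.20

¬u = 1 − 0.10 = 0.90
u ∨ u = max(0.10, 0.10) = 0.10
¬u → (u ∨ u) = min(1, 1 − 0.90 + 0.10) = min(1, 0.20) = 0.20
¬(¬u → (u ∨ u)) = 1 − 0.20 = 0.80
¬¬(¬u → (u ∨ u)) = 1 − 0.80 = 0.20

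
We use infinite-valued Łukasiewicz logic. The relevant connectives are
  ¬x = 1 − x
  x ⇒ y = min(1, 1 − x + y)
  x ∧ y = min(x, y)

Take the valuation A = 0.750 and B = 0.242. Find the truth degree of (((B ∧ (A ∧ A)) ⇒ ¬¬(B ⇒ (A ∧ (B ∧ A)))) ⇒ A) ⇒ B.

A ∧ A = min(0.750, 0.750) = 0.750
B ∧ (A ∧ A) = min(0.242, 0.750) = 0.242
B ∧ A = min(0.242, 0.750) = 0.242
A ∧ (B ∧ A) = min(0.750, 0.242) = 0.242
B ⇒ (A ∧ (B ∧ A)) = min(1, 1 − 0.242 + 0.242) = min(1, 1.000) = 1.000
¬(B ⇒ (A ∧ (B ∧ A))) = 1 − 1.000 = 0.000
¬¬(B ⇒ (A ∧ (B ∧ A))) = 1 − 0.000 = 1.000
(B ∧ (A ∧ A)) ⇒ ¬¬(B ⇒ (A ∧ (B ∧ A))) = min(1, 1 − 0.242 + 1.000) = min(1, 1.758) = 1.000
((B ∧ (A ∧ A)) ⇒ ¬¬(B ⇒ (A ∧ (B ∧ A)))) ⇒ A = min(1, 1 − 1.000 + 0.750) = min(1, 0.750) = 0.750
(((B ∧ (A ∧ A)) ⇒ ¬¬(B ⇒ (A ∧ (B ∧ A)))) ⇒ A) ⇒ B = min(1, 1 − 0.750 + 0.242) = min(1, 0.492) = 0.492

0.492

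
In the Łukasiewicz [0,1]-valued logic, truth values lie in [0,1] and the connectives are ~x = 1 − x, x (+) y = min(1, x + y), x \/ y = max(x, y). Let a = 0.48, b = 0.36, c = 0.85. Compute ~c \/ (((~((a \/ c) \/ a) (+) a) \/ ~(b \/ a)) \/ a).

~c = 1 − 0.85 = 0.15
a \/ c = max(0.48, 0.85) = 0.85
(a \/ c) \/ a = max(0.85, 0.48) = 0.85
~((a \/ c) \/ a) = 1 − 0.85 = 0.15
~((a \/ c) \/ a) (+) a = min(1, 0.15 + 0.48) = min(1, 0.63) = 0.63
b \/ a = max(0.36, 0.48) = 0.48
~(b \/ a) = 1 − 0.48 = 0.52
(~((a \/ c) \/ a) (+) a) \/ ~(b \/ a) = max(0.63, 0.52) = 0.63
((~((a \/ c) \/ a) (+) a) \/ ~(b \/ a)) \/ a = max(0.63, 0.48) = 0.63
~c \/ (((~((a \/ c) \/ a) (+) a) \/ ~(b \/ a)) \/ a) = max(0.15, 0.63) = 0.63

0.63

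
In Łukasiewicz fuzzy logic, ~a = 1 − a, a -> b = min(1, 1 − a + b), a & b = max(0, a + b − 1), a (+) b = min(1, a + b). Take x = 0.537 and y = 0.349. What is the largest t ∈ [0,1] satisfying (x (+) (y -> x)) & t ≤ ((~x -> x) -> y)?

y -> x = min(1, 1 − 0.349 + 0.537) = min(1, 1.188) = 1.000
x (+) (y -> x) = min(1, 0.537 + 1.000) = min(1, 1.537) = 1.000
So the left factor is x (+) (y -> x) = 1.000.
~x = 1 − 0.537 = 0.463
~x -> x = min(1, 1 − 0.463 + 0.537) = min(1, 1.074) = 1.000
(~x -> x) -> y = min(1, 1 − 1.000 + 0.349) = min(1, 0.349) = 0.349
So the right-hand bound is (~x -> x) -> y = 0.349.
The residuum of the Łukasiewicz t-norm gives the supremum: min(1, 1 − 1.000 + 0.349).
1 − 1.000 + 0.349 = 0.349, so t = min(1, 0.349) = 0.349.
Check: 1.000 & 0.349 = max(0, 0.349) = 0.349 ≤ 0.349.

0.349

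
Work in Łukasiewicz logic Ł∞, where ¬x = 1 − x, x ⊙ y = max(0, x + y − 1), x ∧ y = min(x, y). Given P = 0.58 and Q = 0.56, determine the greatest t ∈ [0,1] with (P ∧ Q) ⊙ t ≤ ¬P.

0.86

P ∧ Q = min(0.58, 0.56) = 0.56
So the left factor is P ∧ Q = 0.56.
¬P = 1 − 0.58 = 0.42
So the right-hand bound is ¬P = 0.42.
The residuum of the Łukasiewicz t-norm gives the supremum: min(1, 1 − 0.56 + 0.42).
1 − 0.56 + 0.42 = 0.86, so t = min(1, 0.86) = 0.86.
Check: 0.56 ⊙ 0.86 = max(0, 0.42) = 0.42 ≤ 0.42.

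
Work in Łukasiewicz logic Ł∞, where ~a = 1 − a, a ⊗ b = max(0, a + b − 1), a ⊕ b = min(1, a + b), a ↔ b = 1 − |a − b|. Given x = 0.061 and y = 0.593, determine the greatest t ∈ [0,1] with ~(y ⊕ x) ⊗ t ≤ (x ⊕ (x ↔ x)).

y ⊕ x = min(1, 0.593 + 0.061) = min(1, 0.654) = 0.654
~(y ⊕ x) = 1 − 0.654 = 0.346
So the left factor is ~(y ⊕ x) = 0.346.
x ↔ x = 1 − |0.061 − 0.061| = 1 − 0.000 = 1.000
x ⊕ (x ↔ x) = min(1, 0.061 + 1.000) = min(1, 1.061) = 1.000
So the right-hand bound is x ⊕ (x ↔ x) = 1.000.
The residuum of the Łukasiewicz t-norm gives the supremum: min(1, 1 − 0.346 + 1.000).
1 − 0.346 + 1.000 = 1.654, so t = min(1, 1.654) = 1.000.
Check: 0.346 ⊗ 1.000 = max(0, 0.346) = 0.346 ≤ 1.000.

1.000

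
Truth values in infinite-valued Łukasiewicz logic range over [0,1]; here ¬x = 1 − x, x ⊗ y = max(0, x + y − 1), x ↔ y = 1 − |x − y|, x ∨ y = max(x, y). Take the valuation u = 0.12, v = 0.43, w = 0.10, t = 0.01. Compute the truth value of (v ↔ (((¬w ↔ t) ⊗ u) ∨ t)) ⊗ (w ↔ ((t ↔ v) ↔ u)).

¬w = 1 − 0.10 = 0.90
¬w ↔ t = 1 − |0.90 − 0.01| = 1 − 0.89 = 0.11
(¬w ↔ t) ⊗ u = max(0, 0.11 + 0.12 − 1) = max(0, -0.77) = 0.00
((¬w ↔ t) ⊗ u) ∨ t = max(0.00, 0.01) = 0.01
v ↔ (((¬w ↔ t) ⊗ u) ∨ t) = 1 − |0.43 − 0.01| = 1 − 0.42 = 0.58
t ↔ v = 1 − |0.01 − 0.43| = 1 − 0.42 = 0.58
(t ↔ v) ↔ u = 1 − |0.58 − 0.12| = 1 − 0.46 = 0.54
w ↔ ((t ↔ v) ↔ u) = 1 − |0.10 − 0.54| = 1 − 0.44 = 0.56
(v ↔ (((¬w ↔ t) ⊗ u) ∨ t)) ⊗ (w ↔ ((t ↔ v) ↔ u)) = max(0, 0.58 + 0.56 − 1) = max(0, 0.14) = 0.14

0.14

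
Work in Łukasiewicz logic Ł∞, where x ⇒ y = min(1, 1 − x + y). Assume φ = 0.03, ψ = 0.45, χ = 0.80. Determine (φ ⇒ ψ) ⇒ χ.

φ ⇒ ψ = min(1, 1 − 0.03 + 0.45) = min(1, 1.42) = 1.00
(φ ⇒ ψ) ⇒ χ = min(1, 1 − 1.00 + 0.80) = min(1, 0.80) = 0.80

0.80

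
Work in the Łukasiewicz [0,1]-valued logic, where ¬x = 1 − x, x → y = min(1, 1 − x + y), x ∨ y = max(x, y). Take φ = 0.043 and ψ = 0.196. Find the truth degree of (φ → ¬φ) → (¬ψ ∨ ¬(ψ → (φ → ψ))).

0.804

¬φ = 1 − 0.043 = 0.957
φ → ¬φ = min(1, 1 − 0.043 + 0.957) = min(1, 1.914) = 1.000
¬ψ = 1 − 0.196 = 0.804
φ → ψ = min(1, 1 − 0.043 + 0.196) = min(1, 1.153) = 1.000
ψ → (φ → ψ) = min(1, 1 − 0.196 + 1.000) = min(1, 1.804) = 1.000
¬(ψ → (φ → ψ)) = 1 − 1.000 = 0.000
¬ψ ∨ ¬(ψ → (φ → ψ)) = max(0.804, 0.000) = 0.804
(φ → ¬φ) → (¬ψ ∨ ¬(ψ → (φ → ψ))) = min(1, 1 − 1.000 + 0.804) = min(1, 0.804) = 0.804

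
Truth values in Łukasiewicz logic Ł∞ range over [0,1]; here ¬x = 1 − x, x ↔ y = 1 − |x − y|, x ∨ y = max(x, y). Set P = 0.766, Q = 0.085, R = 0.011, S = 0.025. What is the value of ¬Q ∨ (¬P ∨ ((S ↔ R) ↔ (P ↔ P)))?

0.986

¬Q = 1 − 0.085 = 0.915
¬P = 1 − 0.766 = 0.234
S ↔ R = 1 − |0.025 − 0.011| = 1 − 0.014 = 0.986
P ↔ P = 1 − |0.766 − 0.766| = 1 − 0.000 = 1.000
(S ↔ R) ↔ (P ↔ P) = 1 − |0.986 − 1.000| = 1 − 0.014 = 0.986
¬P ∨ ((S ↔ R) ↔ (P ↔ P)) = max(0.234, 0.986) = 0.986
¬Q ∨ (¬P ∨ ((S ↔ R) ↔ (P ↔ P))) = max(0.915, 0.986) = 0.986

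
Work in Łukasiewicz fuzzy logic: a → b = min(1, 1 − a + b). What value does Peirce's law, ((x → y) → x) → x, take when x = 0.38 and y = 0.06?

x → y = min(1, 1 − 0.38 + 0.06) = min(1, 0.68) = 0.68
(x → y) → x = min(1, 1 − 0.68 + 0.38) = min(1, 0.70) = 0.70
((x → y) → x) → x = min(1, 1 − 0.70 + 0.38) = min(1, 0.68) = 0.68
(The value 0.68 < 1 shows this instance is not satisfied; not a Ł∞-tautology in general.)

0.68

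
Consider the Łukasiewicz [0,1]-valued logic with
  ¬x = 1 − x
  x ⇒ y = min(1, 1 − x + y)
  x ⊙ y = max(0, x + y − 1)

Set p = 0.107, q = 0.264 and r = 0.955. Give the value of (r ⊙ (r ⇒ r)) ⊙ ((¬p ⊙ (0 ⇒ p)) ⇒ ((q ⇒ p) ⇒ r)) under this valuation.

0.955

r ⇒ r = min(1, 1 − 0.955 + 0.955) = min(1, 1.000) = 1.000
r ⊙ (r ⇒ r) = max(0, 0.955 + 1.000 − 1) = max(0, 0.955) = 0.955
¬p = 1 − 0.107 = 0.893
0 ⇒ p = min(1, 1 − 0.000 + 0.107) = min(1, 1.107) = 1.000
¬p ⊙ (0 ⇒ p) = max(0, 0.893 + 1.000 − 1) = max(0, 0.893) = 0.893
q ⇒ p = min(1, 1 − 0.264 + 0.107) = min(1, 0.843) = 0.843
(q ⇒ p) ⇒ r = min(1, 1 − 0.843 + 0.955) = min(1, 1.112) = 1.000
(¬p ⊙ (0 ⇒ p)) ⇒ ((q ⇒ p) ⇒ r) = min(1, 1 − 0.893 + 1.000) = min(1, 1.107) = 1.000
(r ⊙ (r ⇒ r)) ⊙ ((¬p ⊙ (0 ⇒ p)) ⇒ ((q ⇒ p) ⇒ r)) = max(0, 0.955 + 1.000 − 1) = max(0, 0.955) = 0.955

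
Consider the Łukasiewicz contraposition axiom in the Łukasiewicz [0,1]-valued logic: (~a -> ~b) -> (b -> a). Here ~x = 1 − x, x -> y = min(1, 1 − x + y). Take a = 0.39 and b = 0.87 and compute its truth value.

1.00

~a = 1 − 0.39 = 0.61
~b = 1 − 0.87 = 0.13
~a -> ~b = min(1, 1 − 0.61 + 0.13) = min(1, 0.52) = 0.52
b -> a = min(1, 1 − 0.87 + 0.39) = min(1, 0.52) = 0.52
(~a -> ~b) -> (b -> a) = min(1, 1 − 0.52 + 0.52) = min(1, 1.00) = 1.00
(As expected: an axiom of Ł∞, always 1.)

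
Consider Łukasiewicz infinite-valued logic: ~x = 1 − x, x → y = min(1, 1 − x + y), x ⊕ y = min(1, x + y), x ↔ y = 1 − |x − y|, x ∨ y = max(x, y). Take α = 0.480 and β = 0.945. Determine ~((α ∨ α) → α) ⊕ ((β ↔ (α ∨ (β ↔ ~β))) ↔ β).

0.590

α ∨ α = max(0.480, 0.480) = 0.480
(α ∨ α) → α = min(1, 1 − 0.480 + 0.480) = min(1, 1.000) = 1.000
~((α ∨ α) → α) = 1 − 1.000 = 0.000
~β = 1 − 0.945 = 0.055
β ↔ ~β = 1 − |0.945 − 0.055| = 1 − 0.890 = 0.110
α ∨ (β ↔ ~β) = max(0.480, 0.110) = 0.480
β ↔ (α ∨ (β ↔ ~β)) = 1 − |0.945 − 0.480| = 1 − 0.465 = 0.535
(β ↔ (α ∨ (β ↔ ~β))) ↔ β = 1 − |0.535 − 0.945| = 1 − 0.410 = 0.590
~((α ∨ α) → α) ⊕ ((β ↔ (α ∨ (β ↔ ~β))) ↔ β) = min(1, 0.000 + 0.590) = min(1, 0.590) = 0.590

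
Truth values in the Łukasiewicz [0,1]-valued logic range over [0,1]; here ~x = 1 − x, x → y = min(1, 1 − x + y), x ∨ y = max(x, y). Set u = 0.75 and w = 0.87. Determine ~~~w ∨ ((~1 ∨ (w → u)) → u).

0.87

~w = 1 − 0.87 = 0.13
~~w = 1 − 0.13 = 0.87
~~~w = 1 − 0.87 = 0.13
~1 = 1 − 1.00 = 0.00
w → u = min(1, 1 − 0.87 + 0.75) = min(1, 0.88) = 0.88
~1 ∨ (w → u) = max(0.00, 0.88) = 0.88
(~1 ∨ (w → u)) → u = min(1, 1 − 0.88 + 0.75) = min(1, 0.87) = 0.87
~~~w ∨ ((~1 ∨ (w → u)) → u) = max(0.13, 0.87) = 0.87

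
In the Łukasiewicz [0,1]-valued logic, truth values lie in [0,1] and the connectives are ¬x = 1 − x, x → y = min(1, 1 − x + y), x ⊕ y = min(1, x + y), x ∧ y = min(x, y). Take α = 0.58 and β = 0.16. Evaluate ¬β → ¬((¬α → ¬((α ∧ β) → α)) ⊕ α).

¬β = 1 − 0.16 = 0.84
¬α = 1 − 0.58 = 0.42
α ∧ β = min(0.58, 0.16) = 0.16
(α ∧ β) → α = min(1, 1 − 0.16 + 0.58) = min(1, 1.42) = 1.00
¬((α ∧ β) → α) = 1 − 1.00 = 0.00
¬α → ¬((α ∧ β) → α) = min(1, 1 − 0.42 + 0.00) = min(1, 0.58) = 0.58
(¬α → ¬((α ∧ β) → α)) ⊕ α = min(1, 0.58 + 0.58) = min(1, 1.16) = 1.00
¬((¬α → ¬((α ∧ β) → α)) ⊕ α) = 1 − 1.00 = 0.00
¬β → ¬((¬α → ¬((α ∧ β) → α)) ⊕ α) = min(1, 1 − 0.84 + 0.00) = min(1, 0.16) = 0.16

0.16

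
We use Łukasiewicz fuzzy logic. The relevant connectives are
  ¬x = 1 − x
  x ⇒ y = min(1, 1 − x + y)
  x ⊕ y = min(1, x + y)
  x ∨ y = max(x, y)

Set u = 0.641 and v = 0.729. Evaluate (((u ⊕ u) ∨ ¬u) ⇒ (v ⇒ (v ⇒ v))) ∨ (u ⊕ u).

u ⊕ u = min(1, 0.641 + 0.641) = min(1, 1.282) = 1.000
¬u = 1 − 0.641 = 0.359
(u ⊕ u) ∨ ¬u = max(1.000, 0.359) = 1.000
v ⇒ v = min(1, 1 − 0.729 + 0.729) = min(1, 1.000) = 1.000
v ⇒ (v ⇒ v) = min(1, 1 − 0.729 + 1.000) = min(1, 1.271) = 1.000
((u ⊕ u) ∨ ¬u) ⇒ (v ⇒ (v ⇒ v)) = min(1, 1 − 1.000 + 1.000) = min(1, 1.000) = 1.000
(((u ⊕ u) ∨ ¬u) ⇒ (v ⇒ (v ⇒ v))) ∨ (u ⊕ u) = max(1.000, 1.000) = 1.000

1.000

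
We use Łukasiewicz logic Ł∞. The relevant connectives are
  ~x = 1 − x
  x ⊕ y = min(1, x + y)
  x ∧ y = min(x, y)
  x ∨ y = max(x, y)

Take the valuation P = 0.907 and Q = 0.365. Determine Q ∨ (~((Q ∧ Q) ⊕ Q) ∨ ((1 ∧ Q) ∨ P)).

Q ∧ Q = min(0.365, 0.365) = 0.365
(Q ∧ Q) ⊕ Q = min(1, 0.365 + 0.365) = min(1, 0.730) = 0.730
~((Q ∧ Q) ⊕ Q) = 1 − 0.730 = 0.270
1 ∧ Q = min(1.000, 0.365) = 0.365
(1 ∧ Q) ∨ P = max(0.365, 0.907) = 0.907
~((Q ∧ Q) ⊕ Q) ∨ ((1 ∧ Q) ∨ P) = max(0.270, 0.907) = 0.907
Q ∨ (~((Q ∧ Q) ⊕ Q) ∨ ((1 ∧ Q) ∨ P)) = max(0.365, 0.907) = 0.907

0.907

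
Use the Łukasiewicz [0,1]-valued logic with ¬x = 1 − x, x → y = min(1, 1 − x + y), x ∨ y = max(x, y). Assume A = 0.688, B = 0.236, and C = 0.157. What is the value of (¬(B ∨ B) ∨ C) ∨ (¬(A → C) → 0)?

0.764

B ∨ B = max(0.236, 0.236) = 0.236
¬(B ∨ B) = 1 − 0.236 = 0.764
¬(B ∨ B) ∨ C = max(0.764, 0.157) = 0.764
A → C = min(1, 1 − 0.688 + 0.157) = min(1, 0.469) = 0.469
¬(A → C) = 1 − 0.469 = 0.531
¬(A → C) → 0 = min(1, 1 − 0.531 + 0.000) = min(1, 0.469) = 0.469
(¬(B ∨ B) ∨ C) ∨ (¬(A → C) → 0) = max(0.764, 0.469) = 0.764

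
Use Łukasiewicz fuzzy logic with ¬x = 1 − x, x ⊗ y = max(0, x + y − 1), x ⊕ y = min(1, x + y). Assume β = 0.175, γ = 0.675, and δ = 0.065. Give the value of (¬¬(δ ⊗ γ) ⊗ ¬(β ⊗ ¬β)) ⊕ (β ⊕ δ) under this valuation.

0.240

δ ⊗ γ = max(0, 0.065 + 0.675 − 1) = max(0, -0.260) = 0.000
¬(δ ⊗ γ) = 1 − 0.000 = 1.000
¬¬(δ ⊗ γ) = 1 − 1.000 = 0.000
¬β = 1 − 0.175 = 0.825
β ⊗ ¬β = max(0, 0.175 + 0.825 − 1) = max(0, 0.000) = 0.000
¬(β ⊗ ¬β) = 1 − 0.000 = 1.000
¬¬(δ ⊗ γ) ⊗ ¬(β ⊗ ¬β) = max(0, 0.000 + 1.000 − 1) = max(0, 0.000) = 0.000
β ⊕ δ = min(1, 0.175 + 0.065) = min(1, 0.240) = 0.240
(¬¬(δ ⊗ γ) ⊗ ¬(β ⊗ ¬β)) ⊕ (β ⊕ δ) = min(1, 0.000 + 0.240) = min(1, 0.240) = 0.240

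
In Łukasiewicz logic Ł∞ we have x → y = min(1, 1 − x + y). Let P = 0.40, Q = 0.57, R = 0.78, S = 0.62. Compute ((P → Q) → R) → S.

0.84

P → Q = min(1, 1 − 0.40 + 0.57) = min(1, 1.17) = 1.00
(P → Q) → R = min(1, 1 − 1.00 + 0.78) = min(1, 0.78) = 0.78
((P → Q) → R) → S = min(1, 1 − 0.78 + 0.62) = min(1, 0.84) = 0.84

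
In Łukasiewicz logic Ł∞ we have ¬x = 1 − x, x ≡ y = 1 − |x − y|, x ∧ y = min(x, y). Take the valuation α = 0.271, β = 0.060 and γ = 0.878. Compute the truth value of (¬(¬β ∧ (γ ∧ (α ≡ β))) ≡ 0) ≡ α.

0.482

¬β = 1 − 0.060 = 0.940
α ≡ β = 1 − |0.271 − 0.060| = 1 − 0.211 = 0.789
γ ∧ (α ≡ β) = min(0.878, 0.789) = 0.789
¬β ∧ (γ ∧ (α ≡ β)) = min(0.940, 0.789) = 0.789
¬(¬β ∧ (γ ∧ (α ≡ β))) = 1 − 0.789 = 0.211
¬(¬β ∧ (γ ∧ (α ≡ β))) ≡ 0 = 1 − |0.211 − 0.000| = 1 − 0.211 = 0.789
(¬(¬β ∧ (γ ∧ (α ≡ β))) ≡ 0) ≡ α = 1 − |0.789 − 0.271| = 1 − 0.518 = 0.482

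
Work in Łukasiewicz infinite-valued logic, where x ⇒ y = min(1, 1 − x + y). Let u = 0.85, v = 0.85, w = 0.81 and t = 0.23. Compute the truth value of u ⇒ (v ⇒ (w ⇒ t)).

0.72

w ⇒ t = min(1, 1 − 0.81 + 0.23) = min(1, 0.42) = 0.42
v ⇒ (w ⇒ t) = min(1, 1 − 0.85 + 0.42) = min(1, 0.57) = 0.57
u ⇒ (v ⇒ (w ⇒ t)) = min(1, 1 − 0.85 + 0.57) = min(1, 0.72) = 0.72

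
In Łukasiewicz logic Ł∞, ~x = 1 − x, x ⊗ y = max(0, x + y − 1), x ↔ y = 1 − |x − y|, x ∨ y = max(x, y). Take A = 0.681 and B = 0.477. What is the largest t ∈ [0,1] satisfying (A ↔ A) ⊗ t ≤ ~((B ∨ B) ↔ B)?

A ↔ A = 1 − |0.681 − 0.681| = 1 − 0.000 = 1.000
So the left factor is A ↔ A = 1.000.
B ∨ B = max(0.477, 0.477) = 0.477
(B ∨ B) ↔ B = 1 − |0.477 − 0.477| = 1 − 0.000 = 1.000
~((B ∨ B) ↔ B) = 1 − 1.000 = 0.000
So the right-hand bound is ~((B ∨ B) ↔ B) = 0.000.
The residuum of the Łukasiewicz t-norm gives the supremum: min(1, 1 − 1.000 + 0.000).
1 − 1.000 + 0.000 = 0.000, so t = min(1, 0.000) = 0.000.
Check: 1.000 ⊗ 0.000 = max(0, 0.000) = 0.000 ≤ 0.000.

0.000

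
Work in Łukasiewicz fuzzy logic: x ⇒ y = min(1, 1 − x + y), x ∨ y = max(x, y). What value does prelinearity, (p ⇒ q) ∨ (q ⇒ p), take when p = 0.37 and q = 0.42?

1.00

p ⇒ q = min(1, 1 − 0.37 + 0.42) = min(1, 1.05) = 1.00
q ⇒ p = min(1, 1 − 0.42 + 0.37) = min(1, 0.95) = 0.95
(p ⇒ q) ∨ (q ⇒ p) = max(1.00, 0.95) = 1.00
(As expected: a Ł∞-tautology — holds in every MV-chain.)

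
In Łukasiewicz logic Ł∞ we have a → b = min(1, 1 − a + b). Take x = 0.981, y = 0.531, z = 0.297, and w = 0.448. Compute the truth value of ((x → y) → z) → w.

0.701

x → y = min(1, 1 − 0.981 + 0.531) = min(1, 0.550) = 0.550
(x → y) → z = min(1, 1 − 0.550 + 0.297) = min(1, 0.747) = 0.747
((x → y) → z) → w = min(1, 1 − 0.747 + 0.448) = min(1, 0.701) = 0.701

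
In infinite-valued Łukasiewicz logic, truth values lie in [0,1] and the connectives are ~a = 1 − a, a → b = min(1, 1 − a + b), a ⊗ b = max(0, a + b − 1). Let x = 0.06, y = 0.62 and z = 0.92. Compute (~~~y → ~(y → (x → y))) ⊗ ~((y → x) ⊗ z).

~y = 1 − 0.62 = 0.38
~~y = 1 − 0.38 = 0.62
~~~y = 1 − 0.62 = 0.38
x → y = min(1, 1 − 0.06 + 0.62) = min(1, 1.56) = 1.00
y → (x → y) = min(1, 1 − 0.62 + 1.00) = min(1, 1.38) = 1.00
~(y → (x → y)) = 1 − 1.00 = 0.00
~~~y → ~(y → (x → y)) = min(1, 1 − 0.38 + 0.00) = min(1, 0.62) = 0.62
y → x = min(1, 1 − 0.62 + 0.06) = min(1, 0.44) = 0.44
(y → x) ⊗ z = max(0, 0.44 + 0.92 − 1) = max(0, 0.36) = 0.36
~((y → x) ⊗ z) = 1 − 0.36 = 0.64
(~~~y → ~(y → (x → y))) ⊗ ~((y → x) ⊗ z) = max(0, 0.62 + 0.64 − 1) = max(0, 0.26) = 0.26

0.26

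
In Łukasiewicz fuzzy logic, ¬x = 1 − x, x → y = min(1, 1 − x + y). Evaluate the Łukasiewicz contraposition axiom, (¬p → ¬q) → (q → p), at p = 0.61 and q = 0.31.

¬p = 1 − 0.61 = 0.39
¬q = 1 − 0.31 = 0.69
¬p → ¬q = min(1, 1 − 0.39 + 0.69) = min(1, 1.30) = 1.00
q → p = min(1, 1 − 0.31 + 0.61) = min(1, 1.30) = 1.00
(¬p → ¬q) → (q → p) = min(1, 1 − 1.00 + 1.00) = min(1, 1.00) = 1.00
(As expected: an axiom of Ł∞, always 1.)

1.00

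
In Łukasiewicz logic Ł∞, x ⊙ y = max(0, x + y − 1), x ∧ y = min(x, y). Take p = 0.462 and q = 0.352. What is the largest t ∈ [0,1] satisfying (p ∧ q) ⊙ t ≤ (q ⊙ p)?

p ∧ q = min(0.462, 0.352) = 0.352
So the left factor is p ∧ q = 0.352.
q ⊙ p = max(0, 0.352 + 0.462 − 1) = max(0, -0.186) = 0.000
So the right-hand bound is q ⊙ p = 0.000.
The residuum of the Łukasiewicz t-norm gives the supremum: min(1, 1 − 0.352 + 0.000).
1 − 0.352 + 0.000 = 0.648, so t = min(1, 0.648) = 0.648.
Check: 0.352 ⊙ 0.648 = max(0, 0.000) = 0.000 ≤ 0.000.

0.648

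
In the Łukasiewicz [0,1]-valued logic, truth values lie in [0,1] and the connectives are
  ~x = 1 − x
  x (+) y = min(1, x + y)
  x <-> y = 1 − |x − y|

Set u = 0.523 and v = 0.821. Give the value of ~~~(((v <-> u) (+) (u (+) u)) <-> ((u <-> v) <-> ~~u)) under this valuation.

0.179

v <-> u = 1 − |0.821 − 0.523| = 1 − 0.298 = 0.702
u (+) u = min(1, 0.523 + 0.523) = min(1, 1.046) = 1.000
(v <-> u) (+) (u (+) u) = min(1, 0.702 + 1.000) = min(1, 1.702) = 1.000
u <-> v = 1 − |0.523 − 0.821| = 1 − 0.298 = 0.702
~u = 1 − 0.523 = 0.477
~~u = 1 − 0.477 = 0.523
(u <-> v) <-> ~~u = 1 − |0.702 − 0.523| = 1 − 0.179 = 0.821
((v <-> u) (+) (u (+) u)) <-> ((u <-> v) <-> ~~u) = 1 − |1.000 − 0.821| = 1 − 0.179 = 0.821
~(((v <-> u) (+) (u (+) u)) <-> ((u <-> v) <-> ~~u)) = 1 − 0.821 = 0.179
~~(((v <-> u) (+) (u (+) u)) <-> ((u <-> v) <-> ~~u)) = 1 − 0.179 = 0.821
~~~(((v <-> u) (+) (u (+) u)) <-> ((u <-> v) <-> ~~u)) = 1 − 0.821 = 0.179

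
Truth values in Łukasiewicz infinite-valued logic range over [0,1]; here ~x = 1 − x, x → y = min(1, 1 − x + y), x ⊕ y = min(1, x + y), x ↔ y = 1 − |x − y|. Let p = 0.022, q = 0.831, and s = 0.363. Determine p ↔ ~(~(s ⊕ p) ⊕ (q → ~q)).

s ⊕ p = min(1, 0.363 + 0.022) = min(1, 0.385) = 0.385
~(s ⊕ p) = 1 − 0.385 = 0.615
~q = 1 − 0.831 = 0.169
q → ~q = min(1, 1 − 0.831 + 0.169) = min(1, 0.338) = 0.338
~(s ⊕ p) ⊕ (q → ~q) = min(1, 0.615 + 0.338) = min(1, 0.953) = 0.953
~(~(s ⊕ p) ⊕ (q → ~q)) = 1 − 0.953 = 0.047
p ↔ ~(~(s ⊕ p) ⊕ (q → ~q)) = 1 − |0.022 − 0.047| = 1 − 0.025 = 0.975

0.975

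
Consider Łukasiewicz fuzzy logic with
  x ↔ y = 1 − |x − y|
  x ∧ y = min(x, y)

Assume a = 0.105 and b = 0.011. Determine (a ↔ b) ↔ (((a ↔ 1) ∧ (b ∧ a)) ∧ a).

a ↔ b = 1 − |0.105 − 0.011| = 1 − 0.094 = 0.906
a ↔ 1 = 1 − |0.105 − 1.000| = 1 − 0.895 = 0.105
b ∧ a = min(0.011, 0.105) = 0.011
(a ↔ 1) ∧ (b ∧ a) = min(0.105, 0.011) = 0.011
((a ↔ 1) ∧ (b ∧ a)) ∧ a = min(0.011, 0.105) = 0.011
(a ↔ b) ↔ (((a ↔ 1) ∧ (b ∧ a)) ∧ a) = 1 − |0.906 − 0.011| = 1 − 0.895 = 0.105

0.105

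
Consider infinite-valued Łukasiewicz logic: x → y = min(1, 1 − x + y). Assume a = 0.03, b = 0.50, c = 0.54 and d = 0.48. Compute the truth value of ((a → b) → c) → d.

a → b = min(1, 1 − 0.03 + 0.50) = min(1, 1.47) = 1.00
(a → b) → c = min(1, 1 − 1.00 + 0.54) = min(1, 0.54) = 0.54
((a → b) → c) → d = min(1, 1 − 0.54 + 0.48) = min(1, 0.94) = 0.94

0.94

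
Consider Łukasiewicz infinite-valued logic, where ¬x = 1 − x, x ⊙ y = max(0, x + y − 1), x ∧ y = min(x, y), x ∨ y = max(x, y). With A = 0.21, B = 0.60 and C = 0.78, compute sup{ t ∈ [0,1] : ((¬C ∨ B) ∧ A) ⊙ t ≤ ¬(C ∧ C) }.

1.00

¬C = 1 − 0.78 = 0.22
¬C ∨ B = max(0.22, 0.60) = 0.60
(¬C ∨ B) ∧ A = min(0.60, 0.21) = 0.21
So the left factor is (¬C ∨ B) ∧ A = 0.21.
C ∧ C = min(0.78, 0.78) = 0.78
¬(C ∧ C) = 1 − 0.78 = 0.22
So the right-hand bound is ¬(C ∧ C) = 0.22.
The residuum of the Łukasiewicz t-norm gives the supremum: min(1, 1 − 0.21 + 0.22).
1 − 0.21 + 0.22 = 1.01, so t = min(1, 1.01) = 1.00.
Check: 0.21 ⊙ 1.00 = max(0, 0.21) = 0.21 ≤ 0.22.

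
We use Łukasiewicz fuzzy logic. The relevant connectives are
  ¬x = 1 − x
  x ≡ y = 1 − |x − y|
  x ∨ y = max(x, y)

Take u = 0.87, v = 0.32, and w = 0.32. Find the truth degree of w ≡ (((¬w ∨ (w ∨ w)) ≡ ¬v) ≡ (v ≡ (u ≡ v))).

¬w = 1 − 0.32 = 0.68
w ∨ w = max(0.32, 0.32) = 0.32
¬w ∨ (w ∨ w) = max(0.68, 0.32) = 0.68
¬v = 1 − 0.32 = 0.68
(¬w ∨ (w ∨ w)) ≡ ¬v = 1 − |0.68 − 0.68| = 1 − 0.00 = 1.00
u ≡ v = 1 − |0.87 − 0.32| = 1 − 0.55 = 0.45
v ≡ (u ≡ v) = 1 − |0.32 − 0.45| = 1 − 0.13 = 0.87
((¬w ∨ (w ∨ w)) ≡ ¬v) ≡ (v ≡ (u ≡ v)) = 1 − |1.00 − 0.87| = 1 − 0.13 = 0.87
w ≡ (((¬w ∨ (w ∨ w)) ≡ ¬v) ≡ (v ≡ (u ≡ v))) = 1 − |0.32 − 0.87| = 1 − 0.55 = 0.45

0.45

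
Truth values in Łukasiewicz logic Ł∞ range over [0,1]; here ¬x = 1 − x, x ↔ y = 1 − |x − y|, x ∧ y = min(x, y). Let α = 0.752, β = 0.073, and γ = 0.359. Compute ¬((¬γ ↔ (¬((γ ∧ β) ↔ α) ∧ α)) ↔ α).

0.210

¬γ = 1 − 0.359 = 0.641
γ ∧ β = min(0.359, 0.073) = 0.073
(γ ∧ β) ↔ α = 1 − |0.073 − 0.752| = 1 − 0.679 = 0.321
¬((γ ∧ β) ↔ α) = 1 − 0.321 = 0.679
¬((γ ∧ β) ↔ α) ∧ α = min(0.679, 0.752) = 0.679
¬γ ↔ (¬((γ ∧ β) ↔ α) ∧ α) = 1 − |0.641 − 0.679| = 1 − 0.038 = 0.962
(¬γ ↔ (¬((γ ∧ β) ↔ α) ∧ α)) ↔ α = 1 − |0.962 − 0.752| = 1 − 0.210 = 0.790
¬((¬γ ↔ (¬((γ ∧ β) ↔ α) ∧ α)) ↔ α) = 1 − 0.790 = 0.210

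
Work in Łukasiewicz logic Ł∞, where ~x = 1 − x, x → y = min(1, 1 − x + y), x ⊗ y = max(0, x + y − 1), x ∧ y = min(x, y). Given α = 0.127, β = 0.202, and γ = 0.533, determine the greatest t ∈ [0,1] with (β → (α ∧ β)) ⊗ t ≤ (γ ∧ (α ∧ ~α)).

α ∧ β = min(0.127, 0.202) = 0.127
β → (α ∧ β) = min(1, 1 − 0.202 + 0.127) = min(1, 0.925) = 0.925
So the left factor is β → (α ∧ β) = 0.925.
~α = 1 − 0.127 = 0.873
α ∧ ~α = min(0.127, 0.873) = 0.127
γ ∧ (α ∧ ~α) = min(0.533, 0.127) = 0.127
So the right-hand bound is γ ∧ (α ∧ ~α) = 0.127.
The residuum of the Łukasiewicz t-norm gives the supremum: min(1, 1 − 0.925 + 0.127).
1 − 0.925 + 0.127 = 0.202, so t = min(1, 0.202) = 0.202.
Check: 0.925 ⊗ 0.202 = max(0, 0.127) = 0.127 ≤ 0.127.

0.202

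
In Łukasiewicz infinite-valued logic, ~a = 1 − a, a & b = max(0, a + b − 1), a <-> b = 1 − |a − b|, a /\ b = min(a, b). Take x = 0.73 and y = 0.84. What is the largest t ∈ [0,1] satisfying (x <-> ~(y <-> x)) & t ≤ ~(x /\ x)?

y <-> x = 1 − |0.84 − 0.73| = 1 − 0.11 = 0.89
~(y <-> x) = 1 − 0.89 = 0.11
x <-> ~(y <-> x) = 1 − |0.73 − 0.11| = 1 − 0.62 = 0.38
So the left factor is x <-> ~(y <-> x) = 0.38.
x /\ x = min(0.73, 0.73) = 0.73
~(x /\ x) = 1 − 0.73 = 0.27
So the right-hand bound is ~(x /\ x) = 0.27.
The residuum of the Łukasiewicz t-norm gives the supremum: min(1, 1 − 0.38 + 0.27).
1 − 0.38 + 0.27 = 0.89, so t = min(1, 0.89) = 0.89.
Check: 0.38 & 0.89 = max(0, 0.27) = 0.27 ≤ 0.27.

0.89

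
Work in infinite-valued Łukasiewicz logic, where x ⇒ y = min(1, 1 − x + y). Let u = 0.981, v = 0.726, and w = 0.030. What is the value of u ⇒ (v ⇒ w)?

0.323

v ⇒ w = min(1, 1 − 0.726 + 0.030) = min(1, 0.304) = 0.304
u ⇒ (v ⇒ w) = min(1, 1 − 0.981 + 0.304) = min(1, 0.323) = 0.323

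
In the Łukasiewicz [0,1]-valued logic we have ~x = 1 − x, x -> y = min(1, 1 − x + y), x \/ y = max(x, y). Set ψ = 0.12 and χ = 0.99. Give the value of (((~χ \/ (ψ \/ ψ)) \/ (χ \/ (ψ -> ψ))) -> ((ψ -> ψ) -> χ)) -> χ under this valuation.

1.00

~χ = 1 − 0.99 = 0.01
ψ \/ ψ = max(0.12, 0.12) = 0.12
~χ \/ (ψ \/ ψ) = max(0.01, 0.12) = 0.12
ψ -> ψ = min(1, 1 − 0.12 + 0.12) = min(1, 1.00) = 1.00
χ \/ (ψ -> ψ) = max(0.99, 1.00) = 1.00
(~χ \/ (ψ \/ ψ)) \/ (χ \/ (ψ -> ψ)) = max(0.12, 1.00) = 1.00
(ψ -> ψ) -> χ = min(1, 1 − 1.00 + 0.99) = min(1, 0.99) = 0.99
((~χ \/ (ψ \/ ψ)) \/ (χ \/ (ψ -> ψ))) -> ((ψ -> ψ) -> χ) = min(1, 1 − 1.00 + 0.99) = min(1, 0.99) = 0.99
(((~χ \/ (ψ \/ ψ)) \/ (χ \/ (ψ -> ψ))) -> ((ψ -> ψ) -> χ)) -> χ = min(1, 1 − 0.99 + 0.99) = min(1, 1.00) = 1.00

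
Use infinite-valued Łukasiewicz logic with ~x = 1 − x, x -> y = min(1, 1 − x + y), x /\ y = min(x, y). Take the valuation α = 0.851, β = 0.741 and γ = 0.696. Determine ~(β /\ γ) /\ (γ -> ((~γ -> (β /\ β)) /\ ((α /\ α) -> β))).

β /\ γ = min(0.741, 0.696) = 0.696
~(β /\ γ) = 1 − 0.696 = 0.304
~γ = 1 − 0.696 = 0.304
β /\ β = min(0.741, 0.741) = 0.741
~γ -> (β /\ β) = min(1, 1 − 0.304 + 0.741) = min(1, 1.437) = 1.000
α /\ α = min(0.851, 0.851) = 0.851
(α /\ α) -> β = min(1, 1 − 0.851 + 0.741) = min(1, 0.890) = 0.890
(~γ -> (β /\ β)) /\ ((α /\ α) -> β) = min(1.000, 0.890) = 0.890
γ -> ((~γ -> (β /\ β)) /\ ((α /\ α) -> β)) = min(1, 1 − 0.696 + 0.890) = min(1, 1.194) = 1.000
~(β /\ γ) /\ (γ -> ((~γ -> (β /\ β)) /\ ((α /\ α) -> β))) = min(0.304, 1.000) = 0.304

0.304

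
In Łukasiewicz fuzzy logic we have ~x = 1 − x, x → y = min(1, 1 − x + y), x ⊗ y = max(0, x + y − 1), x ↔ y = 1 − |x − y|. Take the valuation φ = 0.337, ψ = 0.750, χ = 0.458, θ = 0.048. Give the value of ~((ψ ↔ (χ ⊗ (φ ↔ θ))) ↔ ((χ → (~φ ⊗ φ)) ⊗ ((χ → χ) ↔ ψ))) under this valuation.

0.127

φ ↔ θ = 1 − |0.337 − 0.048| = 1 − 0.289 = 0.711
χ ⊗ (φ ↔ θ) = max(0, 0.458 + 0.711 − 1) = max(0, 0.169) = 0.169
ψ ↔ (χ ⊗ (φ ↔ θ)) = 1 − |0.750 − 0.169| = 1 − 0.581 = 0.419
~φ = 1 − 0.337 = 0.663
~φ ⊗ φ = max(0, 0.663 + 0.337 − 1) = max(0, 0.000) = 0.000
χ → (~φ ⊗ φ) = min(1, 1 − 0.458 + 0.000) = min(1, 0.542) = 0.542
χ → χ = min(1, 1 − 0.458 + 0.458) = min(1, 1.000) = 1.000
(χ → χ) ↔ ψ = 1 − |1.000 − 0.750| = 1 − 0.250 = 0.750
(χ → (~φ ⊗ φ)) ⊗ ((χ → χ) ↔ ψ) = max(0, 0.542 + 0.750 − 1) = max(0, 0.292) = 0.292
(ψ ↔ (χ ⊗ (φ ↔ θ))) ↔ ((χ → (~φ ⊗ φ)) ⊗ ((χ → χ) ↔ ψ)) = 1 − |0.419 − 0.292| = 1 − 0.127 = 0.873
~((ψ ↔ (χ ⊗ (φ ↔ θ))) ↔ ((χ → (~φ ⊗ φ)) ⊗ ((χ → χ) ↔ ψ))) = 1 − 0.873 = 0.127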